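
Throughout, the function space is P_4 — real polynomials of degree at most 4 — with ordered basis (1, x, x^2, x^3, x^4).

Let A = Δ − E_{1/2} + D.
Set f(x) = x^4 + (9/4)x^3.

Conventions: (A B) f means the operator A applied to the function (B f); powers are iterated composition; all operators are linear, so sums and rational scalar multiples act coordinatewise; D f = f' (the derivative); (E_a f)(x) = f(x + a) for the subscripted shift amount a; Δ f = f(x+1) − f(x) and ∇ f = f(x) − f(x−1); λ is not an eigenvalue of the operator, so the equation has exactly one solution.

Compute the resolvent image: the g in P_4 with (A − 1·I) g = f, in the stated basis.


write g with unknown coordinates in the stated basis and equate coefficients in (A − 1·I) g = f
solving from the highest basis element down gives g = -(1/2)x^4 - (21/8)x^3 - (225/32)x^2 - (115/8)x - 3789/256
check: A g = (1/2)x^4 - (3/8)x^3 - (225/32)x^2 - (115/8)x - 3789/256
so A g − 1·g = x^4 + (9/4)x^3 = f ✓

the result is g(x) = -(1/2)x^4 - (21/8)x^3 - (225/32)x^2 - (115/8)x - 3789/256


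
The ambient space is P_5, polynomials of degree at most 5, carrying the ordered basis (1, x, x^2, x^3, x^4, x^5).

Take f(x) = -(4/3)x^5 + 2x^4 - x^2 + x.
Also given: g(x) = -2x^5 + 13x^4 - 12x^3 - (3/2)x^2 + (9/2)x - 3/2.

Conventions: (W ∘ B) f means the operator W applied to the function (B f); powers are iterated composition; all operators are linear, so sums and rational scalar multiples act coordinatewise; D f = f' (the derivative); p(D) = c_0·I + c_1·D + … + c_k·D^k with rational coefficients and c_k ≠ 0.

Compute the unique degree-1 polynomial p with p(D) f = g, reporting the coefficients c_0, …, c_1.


D^0 f = -(4/3)x^5 + 2x^4 - x^2 + x
D^1 f = -(20/3)x^4 + 8x^3 - 2x + 1
matching coefficients of g against c_0 f + c_1 Df + … from the top degree down determines the c_i
solution: c_0 = 3/2, c_1 = -3/2

c_0 = 3/2, c_1 = -3/2


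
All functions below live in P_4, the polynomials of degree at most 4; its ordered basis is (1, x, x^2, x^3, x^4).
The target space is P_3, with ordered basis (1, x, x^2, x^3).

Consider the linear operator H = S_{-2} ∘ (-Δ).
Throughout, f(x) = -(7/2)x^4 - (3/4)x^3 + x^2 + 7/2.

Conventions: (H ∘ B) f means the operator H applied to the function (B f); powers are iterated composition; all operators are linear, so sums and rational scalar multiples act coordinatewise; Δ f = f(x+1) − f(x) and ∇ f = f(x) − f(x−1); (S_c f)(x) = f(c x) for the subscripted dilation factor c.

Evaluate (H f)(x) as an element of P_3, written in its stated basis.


the result is g(x) = -112x^3 + 93x^2 - (57/2)x + 13/4

Δ f = -14x^3 - (93/4)x^2 - (57/4)x - 13/4
(-Δ) f = 14x^3 + (93/4)x^2 + (57/4)x + 13/4
S_{-2} (-Δ) f = -112x^3 + 93x^2 - (57/2)x + 13/4


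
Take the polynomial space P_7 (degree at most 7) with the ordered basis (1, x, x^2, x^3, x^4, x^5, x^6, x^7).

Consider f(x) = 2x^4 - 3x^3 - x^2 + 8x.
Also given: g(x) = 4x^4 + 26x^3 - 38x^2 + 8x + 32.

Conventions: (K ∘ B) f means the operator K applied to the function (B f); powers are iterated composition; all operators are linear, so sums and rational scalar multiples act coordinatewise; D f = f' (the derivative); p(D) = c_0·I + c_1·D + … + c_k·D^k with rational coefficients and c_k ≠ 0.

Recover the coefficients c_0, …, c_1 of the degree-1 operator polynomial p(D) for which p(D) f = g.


D^0 f = 2x^4 - 3x^3 - x^2 + 8x
D^1 f = 8x^3 - 9x^2 - 2x + 8
matching coefficients of g against c_0 f + c_1 Df + … from the top degree down determines the c_i
solution: c_0 = 2, c_1 = 4

p(D) = 2·I + 4·D, i.e. c_0 = 2, c_1 = 4


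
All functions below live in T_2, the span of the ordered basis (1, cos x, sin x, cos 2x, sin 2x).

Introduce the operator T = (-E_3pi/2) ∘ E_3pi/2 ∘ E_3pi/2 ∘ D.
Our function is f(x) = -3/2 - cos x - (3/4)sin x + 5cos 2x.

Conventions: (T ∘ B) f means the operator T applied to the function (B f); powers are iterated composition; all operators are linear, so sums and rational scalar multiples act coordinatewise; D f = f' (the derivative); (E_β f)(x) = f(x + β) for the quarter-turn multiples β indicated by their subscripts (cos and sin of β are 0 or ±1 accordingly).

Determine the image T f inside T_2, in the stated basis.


the result is g(x) = -cos x - (3/4)sin x - 10sin 2x

D f = -(3/4)cos x + sin x - 10sin 2x
E_3pi/2 D f = -cos x - (3/4)sin x + 10sin 2x
E_3pi/2 E_3pi/2 D f = (3/4)cos x - sin x - 10sin 2x
E_3pi/2 (E_3pi/2 ∘ E_3pi/2) D f = cos x + (3/4)sin x + 10sin 2x
(-E_3pi/2) (E_3pi/2 ∘ E_3pi/2) D f = -cos x - (3/4)sin x - 10sin 2x


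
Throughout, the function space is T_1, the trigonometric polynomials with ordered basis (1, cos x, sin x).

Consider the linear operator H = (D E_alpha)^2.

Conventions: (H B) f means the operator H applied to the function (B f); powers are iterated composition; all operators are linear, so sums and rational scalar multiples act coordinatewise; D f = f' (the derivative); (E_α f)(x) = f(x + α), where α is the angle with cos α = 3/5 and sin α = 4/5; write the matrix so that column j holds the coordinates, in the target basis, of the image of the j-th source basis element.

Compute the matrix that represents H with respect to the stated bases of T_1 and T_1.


the matrix is [[0, 0, 0]; [0, 7/25, -24/25]; [0, 24/25, 7/25]] (rows listed top to bottom)

image of 1: 0
image of cos x: (7/25)cos x + (24/25)sin x
image of sin x: -(24/25)cos x + (7/25)sin x
each image's coordinates form column j of the matrix


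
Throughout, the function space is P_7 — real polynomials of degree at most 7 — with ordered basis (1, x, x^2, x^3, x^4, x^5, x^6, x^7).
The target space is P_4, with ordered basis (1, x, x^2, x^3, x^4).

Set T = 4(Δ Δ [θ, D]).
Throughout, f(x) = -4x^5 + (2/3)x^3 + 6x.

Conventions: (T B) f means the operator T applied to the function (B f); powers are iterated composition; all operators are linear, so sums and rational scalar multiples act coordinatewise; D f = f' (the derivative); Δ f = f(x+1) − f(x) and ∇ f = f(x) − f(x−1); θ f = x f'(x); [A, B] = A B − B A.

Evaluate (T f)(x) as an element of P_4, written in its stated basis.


g(x) = 960x^2 + 1920x + 1104

D f = -20x^4 + 2x^2 + 6
θ D f = -80x^4 + 4x^2
θ f = -20x^5 + 2x^3 + 6x
D θ f = -100x^4 + 6x^2 + 6
[θ, D] f = 20x^4 - 2x^2 - 6
Δ [θ, D] f = 80x^3 + 120x^2 + 76x + 18
Δ Δ [θ, D] f = 240x^2 + 480x + 276
(4(Δ Δ [θ, D])) f = 960x^2 + 1920x + 1104


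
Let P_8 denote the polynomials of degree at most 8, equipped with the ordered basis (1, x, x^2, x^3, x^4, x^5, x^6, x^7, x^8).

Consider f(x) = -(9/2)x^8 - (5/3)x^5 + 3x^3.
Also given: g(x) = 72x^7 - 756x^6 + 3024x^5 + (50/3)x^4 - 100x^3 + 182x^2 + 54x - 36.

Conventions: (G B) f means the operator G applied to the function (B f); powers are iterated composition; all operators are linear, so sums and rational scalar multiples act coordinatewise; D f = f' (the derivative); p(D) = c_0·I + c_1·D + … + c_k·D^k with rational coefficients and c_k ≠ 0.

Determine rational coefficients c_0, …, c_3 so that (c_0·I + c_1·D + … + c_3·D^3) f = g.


D^0 f = -(9/2)x^8 - (5/3)x^5 + 3x^3
D^1 f = -36x^7 - (25/3)x^4 + 9x^2
D^2 f = -252x^6 - (100/3)x^3 + 18x
D^3 f = -1512x^5 - 100x^2 + 18
matching coefficients of g against c_0 f + c_1 Df + … from the top degree down determines the c_i
solution: c_0 = 0, c_1 = -2, c_2 = 3, c_3 = -2

p(D) = -2·D + 3·D^2 − 2·D^3, i.e. c_0 = 0, c_1 = -2, c_2 = 3, c_3 = -2


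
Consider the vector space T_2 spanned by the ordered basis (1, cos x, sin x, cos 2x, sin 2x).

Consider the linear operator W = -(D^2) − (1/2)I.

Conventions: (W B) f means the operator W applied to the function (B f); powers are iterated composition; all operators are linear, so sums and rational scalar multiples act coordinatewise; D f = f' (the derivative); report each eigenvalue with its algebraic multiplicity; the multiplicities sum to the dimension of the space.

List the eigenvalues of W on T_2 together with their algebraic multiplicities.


λ = -1/2 (multiplicity 1), λ = 1/2 (multiplicity 2), λ = 7/2 (multiplicity 2)

image of 1: -1/2
image of cos x: (1/2)cos x
image of sin x: (1/2)sin x
image of cos 2x: (7/2)cos 2x
image of sin 2x: (7/2)sin 2x
the matrix is diagonal; its diagonal is (-1/2, 1/2, 1/2, 7/2, 7/2)
for a triangular matrix the eigenvalues are the diagonal entries, with algebraic multiplicity their repetition count


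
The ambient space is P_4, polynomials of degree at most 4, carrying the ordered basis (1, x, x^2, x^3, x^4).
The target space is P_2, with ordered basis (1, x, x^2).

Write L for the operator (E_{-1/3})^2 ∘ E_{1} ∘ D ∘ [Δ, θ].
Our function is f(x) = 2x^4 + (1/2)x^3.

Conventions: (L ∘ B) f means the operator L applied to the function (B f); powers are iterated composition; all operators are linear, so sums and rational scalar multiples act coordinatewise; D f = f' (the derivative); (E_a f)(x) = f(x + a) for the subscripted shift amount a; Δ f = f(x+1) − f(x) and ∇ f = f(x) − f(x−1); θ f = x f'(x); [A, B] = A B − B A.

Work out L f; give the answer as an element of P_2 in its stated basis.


the image equals g(x) = 24x^2 + 67x + 140/3

θ f = 8x^4 + (3/2)x^3
Δ θ f = 32x^3 + (105/2)x^2 + (73/2)x + 19/2
Δ f = 8x^3 + (27/2)x^2 + (19/2)x + 5/2
θ Δ f = 24x^3 + 27x^2 + (19/2)x
[Δ, θ] f = 8x^3 + (51/2)x^2 + 27x + 19/2
D [Δ, θ] f = 24x^2 + 51x + 27
E_{1} D [Δ, θ] f = 24x^2 + 99x + 102
E_{-1/3} E_{1} D [Δ, θ] f = 24x^2 + 83x + 215/3
E_{-1/3} E_{-1/3} E_{1} D [Δ, θ] f = 24x^2 + 67x + 140/3


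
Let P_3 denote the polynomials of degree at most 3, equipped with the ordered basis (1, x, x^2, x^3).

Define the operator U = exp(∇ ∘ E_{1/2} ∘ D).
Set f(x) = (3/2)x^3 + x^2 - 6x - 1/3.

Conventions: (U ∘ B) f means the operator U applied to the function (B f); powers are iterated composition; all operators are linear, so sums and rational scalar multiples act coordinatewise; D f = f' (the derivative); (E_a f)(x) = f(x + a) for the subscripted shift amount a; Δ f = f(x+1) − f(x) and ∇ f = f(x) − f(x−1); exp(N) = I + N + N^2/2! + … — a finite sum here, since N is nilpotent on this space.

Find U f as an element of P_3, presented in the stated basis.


the image equals g(x) = (3/2)x^3 + x^2 + 3x + 5/3

order-1 term: 9x + 2
the series for exp(∇ ∘ E_{1/2} ∘ D) f terminates at order 1
exp(∇ ∘ E_{1/2} ∘ D) f = (3/2)x^3 + x^2 + 3x + 5/3


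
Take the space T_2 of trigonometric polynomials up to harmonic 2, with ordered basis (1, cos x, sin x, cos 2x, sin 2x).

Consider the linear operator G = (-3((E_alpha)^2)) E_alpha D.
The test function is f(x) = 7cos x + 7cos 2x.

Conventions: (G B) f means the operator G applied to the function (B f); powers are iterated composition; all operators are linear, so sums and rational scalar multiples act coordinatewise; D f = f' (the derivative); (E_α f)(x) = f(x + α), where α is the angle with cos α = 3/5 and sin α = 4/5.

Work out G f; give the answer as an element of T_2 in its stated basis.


the image equals g(x) = (924/125)cos x - (2457/125)sin x - (432432/15625)cos 2x + (493626/15625)sin 2x

D f = -7sin x - 14sin 2x
E_alpha D f = -(28/5)cos x - (21/5)sin x - (336/25)cos 2x + (98/25)sin 2x
E_alpha E_alpha D f = -(168/25)cos x + (49/25)sin x + (4704/625)cos 2x + (7378/625)sin 2x
E_alpha E_alpha E_alpha D f = -(308/125)cos x + (819/125)sin x + (144144/15625)cos 2x - (164542/15625)sin 2x
(-3((E_alpha)^2)) E_alpha D f = (924/125)cos x - (2457/125)sin x - (432432/15625)cos 2x + (493626/15625)sin 2x


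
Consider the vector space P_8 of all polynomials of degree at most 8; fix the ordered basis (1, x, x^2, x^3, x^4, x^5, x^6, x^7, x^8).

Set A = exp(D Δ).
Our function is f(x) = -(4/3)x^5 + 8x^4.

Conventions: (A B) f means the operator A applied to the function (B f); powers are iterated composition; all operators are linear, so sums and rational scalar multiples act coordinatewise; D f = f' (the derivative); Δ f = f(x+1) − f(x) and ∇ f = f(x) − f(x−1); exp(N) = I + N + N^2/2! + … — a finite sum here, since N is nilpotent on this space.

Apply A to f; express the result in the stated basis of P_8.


the result is g(x) = -(4/3)x^5 + 8x^4 - (80/3)x^3 + 56x^2 - (32/3)x + 124/3

order-1 term: -(80/3)x^3 + 56x^2 + (208/3)x + 76/3
order-2 term: -80x + 16
the series for exp(D Δ) f terminates at order 2
exp(D Δ) f = -(4/3)x^5 + 8x^4 - (80/3)x^3 + 56x^2 - (32/3)x + 124/3


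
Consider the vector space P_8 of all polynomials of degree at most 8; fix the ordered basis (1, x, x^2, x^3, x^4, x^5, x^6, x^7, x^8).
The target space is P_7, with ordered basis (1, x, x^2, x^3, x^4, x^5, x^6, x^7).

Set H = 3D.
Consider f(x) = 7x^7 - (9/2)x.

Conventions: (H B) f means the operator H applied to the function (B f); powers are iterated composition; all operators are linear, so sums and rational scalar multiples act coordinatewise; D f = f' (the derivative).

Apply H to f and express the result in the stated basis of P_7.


g(x) = 147x^6 - 27/2

D f = 49x^6 - 9/2
(3D) f = 147x^6 - 27/2


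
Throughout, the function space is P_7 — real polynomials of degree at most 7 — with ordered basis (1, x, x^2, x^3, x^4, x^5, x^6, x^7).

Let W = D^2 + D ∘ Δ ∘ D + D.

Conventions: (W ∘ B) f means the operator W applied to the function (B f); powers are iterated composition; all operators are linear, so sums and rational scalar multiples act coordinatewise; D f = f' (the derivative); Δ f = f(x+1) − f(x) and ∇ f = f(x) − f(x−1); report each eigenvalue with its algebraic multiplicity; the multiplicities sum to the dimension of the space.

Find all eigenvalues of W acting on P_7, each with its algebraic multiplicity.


λ = 0 (multiplicity 8)

image of 1: 0
image of x: 1
image of x^2: 2x + 2
image of x^3: 3x^2 + 6x + 6
image of x^4: 4x^3 + 12x^2 + 24x + 12
image of x^5: 5x^4 + 20x^3 + 60x^2 + 60x + 20
image of x^6: 6x^5 + 30x^4 + 120x^3 + 180x^2 + 120x + 30
image of x^7: 7x^6 + 42x^5 + 210x^4 + 420x^3 + 420x^2 + 210x + 42
the matrix is upper triangular; its diagonal is (0, 0, 0, 0, 0, 0, 0, 0)
for a triangular matrix the eigenvalues are the diagonal entries, with algebraic multiplicity their repetition count


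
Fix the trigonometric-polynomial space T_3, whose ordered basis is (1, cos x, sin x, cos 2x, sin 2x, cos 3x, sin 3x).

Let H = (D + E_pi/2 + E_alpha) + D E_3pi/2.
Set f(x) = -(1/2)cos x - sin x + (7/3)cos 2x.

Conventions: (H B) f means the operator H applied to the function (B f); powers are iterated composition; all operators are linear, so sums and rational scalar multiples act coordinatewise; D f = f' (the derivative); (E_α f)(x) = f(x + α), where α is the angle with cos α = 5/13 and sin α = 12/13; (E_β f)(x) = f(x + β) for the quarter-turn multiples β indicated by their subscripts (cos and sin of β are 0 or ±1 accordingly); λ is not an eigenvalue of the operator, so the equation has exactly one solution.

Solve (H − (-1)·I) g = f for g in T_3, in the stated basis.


write g with unknown coordinates in the stated basis and equate coefficients in (H − (-1)·I) g = f
solving from the highest basis element down gives g = (9/74)cos x - (10/37)sin x - (833/507)cos 2x + (280/169)sin 2x
check: H g = -(23/37)cos x - (27/37)sin x + (672/169)cos 2x - (280/169)sin 2x
so H g − (-1)·g = -(1/2)cos x - sin x + (7/3)cos 2x = f ✓

the result is g(x) = (9/74)cos x - (10/37)sin x - (833/507)cos 2x + (280/169)sin 2x


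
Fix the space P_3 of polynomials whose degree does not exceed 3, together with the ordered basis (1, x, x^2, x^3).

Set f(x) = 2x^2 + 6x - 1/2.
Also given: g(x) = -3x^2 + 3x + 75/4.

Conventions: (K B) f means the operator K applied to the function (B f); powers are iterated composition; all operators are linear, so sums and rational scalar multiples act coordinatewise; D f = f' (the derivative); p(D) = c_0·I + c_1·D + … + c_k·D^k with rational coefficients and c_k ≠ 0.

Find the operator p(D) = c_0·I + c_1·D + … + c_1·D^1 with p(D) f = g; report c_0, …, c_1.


D^0 f = 2x^2 + 6x - 1/2
D^1 f = 4x + 6
matching coefficients of g against c_0 f + c_1 Df + … from the top degree down determines the c_i
solution: c_0 = -3/2, c_1 = 3

p(D) = -(3/2)·I + 3·D, i.e. c_0 = -3/2, c_1 = 3


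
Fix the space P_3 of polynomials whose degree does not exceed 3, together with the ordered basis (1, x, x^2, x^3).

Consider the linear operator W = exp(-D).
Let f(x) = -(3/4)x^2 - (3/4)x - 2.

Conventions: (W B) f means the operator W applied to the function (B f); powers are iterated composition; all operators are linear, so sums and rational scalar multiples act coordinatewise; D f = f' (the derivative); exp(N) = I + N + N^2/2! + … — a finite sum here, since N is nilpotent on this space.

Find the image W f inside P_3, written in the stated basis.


g(x) = -(3/4)x^2 + (3/4)x - 2

order-1 term: (3/2)x + 3/4
order-2 term: -3/4
the series for exp(-D) f terminates at order 2
exp(-D) f = -(3/4)x^2 + (3/4)x - 2


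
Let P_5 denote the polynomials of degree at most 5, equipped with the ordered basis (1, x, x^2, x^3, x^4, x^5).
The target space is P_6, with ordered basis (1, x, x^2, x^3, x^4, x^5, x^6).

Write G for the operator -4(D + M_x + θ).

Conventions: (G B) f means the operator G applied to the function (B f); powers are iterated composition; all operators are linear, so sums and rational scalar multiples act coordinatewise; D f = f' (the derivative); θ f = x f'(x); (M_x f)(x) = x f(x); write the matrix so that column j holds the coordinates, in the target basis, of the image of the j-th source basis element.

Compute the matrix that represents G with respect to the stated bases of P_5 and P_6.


the matrix is [[0, -4, 0, 0, 0, 0]; [-4, -4, -8, 0, 0, 0]; [0, -4, -8, -12, 0, 0]; [0, 0, -4, -12, -16, 0]; [0, 0, 0, -4, -16, -20]; [0, 0, 0, 0, -4, -20]; [0, 0, 0, 0, 0, -4]] (rows listed top to bottom)

image of 1: -4x
image of x: -4x^2 - 4x - 4
image of x^2: -4x^3 - 8x^2 - 8x
image of x^3: -4x^4 - 12x^3 - 12x^2
image of x^4: -4x^5 - 16x^4 - 16x^3
image of x^5: -4x^6 - 20x^5 - 20x^4
each image's coordinates form column j of the matrix


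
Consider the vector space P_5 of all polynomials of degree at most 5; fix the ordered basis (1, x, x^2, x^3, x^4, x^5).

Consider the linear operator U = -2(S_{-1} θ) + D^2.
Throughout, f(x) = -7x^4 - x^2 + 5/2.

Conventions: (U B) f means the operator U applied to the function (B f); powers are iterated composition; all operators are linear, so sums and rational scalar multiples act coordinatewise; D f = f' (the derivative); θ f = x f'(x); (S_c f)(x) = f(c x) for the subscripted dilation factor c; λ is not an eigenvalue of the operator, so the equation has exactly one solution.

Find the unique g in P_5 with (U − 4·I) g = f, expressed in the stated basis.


write g with unknown coordinates in the stated basis and equate coefficients in (U − 4·I) g = f
solving from the highest basis element down gives g = (7/12)x^4 + x^2 - 1/8
check: U g = -(14/3)x^4 + 3x^2 + 2
so U g − 4·g = -7x^4 - x^2 + 5/2 = f ✓

the image equals g(x) = (7/12)x^4 + x^2 - 1/8


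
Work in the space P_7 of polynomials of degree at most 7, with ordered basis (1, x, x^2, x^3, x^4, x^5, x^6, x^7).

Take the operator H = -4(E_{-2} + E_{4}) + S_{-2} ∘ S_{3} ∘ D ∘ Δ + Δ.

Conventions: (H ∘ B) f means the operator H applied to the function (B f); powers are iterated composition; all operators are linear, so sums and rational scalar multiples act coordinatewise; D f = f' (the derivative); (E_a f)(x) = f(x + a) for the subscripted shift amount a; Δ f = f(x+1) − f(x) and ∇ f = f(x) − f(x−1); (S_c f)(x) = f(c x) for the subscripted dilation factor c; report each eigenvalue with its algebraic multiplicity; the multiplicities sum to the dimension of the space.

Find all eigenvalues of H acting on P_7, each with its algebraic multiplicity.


λ = -8 (multiplicity 8)

image of 1: -8
image of x: -8x - 7
image of x^2: -8x^2 - 14x - 77
image of x^3: -8x^3 - 21x^2 - 273x - 220
image of x^4: -8x^4 - 28x^3 - 42x^2 - 964x - 1083
image of x^5: -8x^5 - 35x^4 - 5110x^3 - 1150x^2 - 5555x - 3962
image of x^6: -8x^6 - 42x^5 + 37695x^4 - 17420x^3 - 14145x^2 - 23982x - 16633
image of x^7: -8x^7 - 49x^6 - 328251x^5 + 128275x^4 - 68285x^3 - 79527x^2 - 116725x - 65016
the matrix is upper triangular; its diagonal is (-8, -8, -8, -8, -8, -8, -8, -8)
for a triangular matrix the eigenvalues are the diagonal entries, with algebraic multiplicity their repetition count


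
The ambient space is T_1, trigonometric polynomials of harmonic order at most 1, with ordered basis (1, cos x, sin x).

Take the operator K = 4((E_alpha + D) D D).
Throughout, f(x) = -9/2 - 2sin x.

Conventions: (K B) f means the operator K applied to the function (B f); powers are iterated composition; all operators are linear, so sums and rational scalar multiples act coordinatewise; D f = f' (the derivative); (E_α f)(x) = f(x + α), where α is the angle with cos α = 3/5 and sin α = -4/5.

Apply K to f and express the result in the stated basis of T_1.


D f = -2cos x
D D f = 2sin x
E_alpha D D f = -(8/5)cos x + (6/5)sin x
D D D f = 2cos x
(E_alpha + D) D D f = (2/5)cos x + (6/5)sin x
(4((E_alpha + D) D D)) f = (8/5)cos x + (24/5)sin x

g(x) = (8/5)cos x + (24/5)sin x


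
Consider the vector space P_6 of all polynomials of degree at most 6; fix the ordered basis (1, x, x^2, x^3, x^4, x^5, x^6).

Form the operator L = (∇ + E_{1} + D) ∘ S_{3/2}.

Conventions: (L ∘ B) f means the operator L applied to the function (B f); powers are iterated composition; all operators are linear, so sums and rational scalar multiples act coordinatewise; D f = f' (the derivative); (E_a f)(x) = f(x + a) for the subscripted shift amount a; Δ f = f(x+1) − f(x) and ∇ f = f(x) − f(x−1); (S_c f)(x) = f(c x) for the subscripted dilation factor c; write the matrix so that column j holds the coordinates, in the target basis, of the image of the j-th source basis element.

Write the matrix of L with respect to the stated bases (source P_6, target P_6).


image of 1: 1
image of x: (3/2)x + 9/2
image of x^2: (9/4)x^2 + (27/2)x
image of x^3: (27/8)x^3 + (243/8)x^2 + 27/4
image of x^4: (81/16)x^4 + (243/4)x^3 + (81/2)x
image of x^5: (243/32)x^5 + (3645/32)x^4 + (1215/8)x^2 + 243/16
image of x^6: (729/64)x^6 + (6561/32)x^5 + (3645/8)x^3 + (2187/16)x
each image's coordinates form column j of the matrix

the matrix is [[1, 9/2, 0, 27/4, 0, 243/16, 0]; [0, 3/2, 27/2, 0, 81/2, 0, 2187/16]; [0, 0, 9/4, 243/8, 0, 1215/8, 0]; [0, 0, 0, 27/8, 243/4, 0, 3645/8]; [0, 0, 0, 0, 81/16, 3645/32, 0]; [0, 0, 0, 0, 0, 243/32, 6561/32]; [0, 0, 0, 0, 0, 0, 729/64]] (rows listed top to bottom)


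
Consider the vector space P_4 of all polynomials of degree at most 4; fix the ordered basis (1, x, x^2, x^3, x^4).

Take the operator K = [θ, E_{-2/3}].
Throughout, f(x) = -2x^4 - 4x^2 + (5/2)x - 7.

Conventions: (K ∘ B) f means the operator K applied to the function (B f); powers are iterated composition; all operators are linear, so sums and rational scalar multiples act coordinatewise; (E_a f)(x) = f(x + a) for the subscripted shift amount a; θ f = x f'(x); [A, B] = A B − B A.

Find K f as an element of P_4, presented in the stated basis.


the image equals g(x) = -(16/3)x^3 + (32/3)x^2 - (112/9)x + 551/81

E_{-2/3} f = -2x^4 + (16/3)x^3 - (28/3)x^2 + (551/54)x - 878/81
θ E_{-2/3} f = -8x^4 + 16x^3 - (56/3)x^2 + (551/54)x
θ f = -8x^4 - 8x^2 + (5/2)x
E_{-2/3} θ f = -8x^4 + (64/3)x^3 - (88/3)x^2 + (1223/54)x - 551/81
[θ, E_{-2/3}] f = -(16/3)x^3 + (32/3)x^2 - (112/9)x + 551/81


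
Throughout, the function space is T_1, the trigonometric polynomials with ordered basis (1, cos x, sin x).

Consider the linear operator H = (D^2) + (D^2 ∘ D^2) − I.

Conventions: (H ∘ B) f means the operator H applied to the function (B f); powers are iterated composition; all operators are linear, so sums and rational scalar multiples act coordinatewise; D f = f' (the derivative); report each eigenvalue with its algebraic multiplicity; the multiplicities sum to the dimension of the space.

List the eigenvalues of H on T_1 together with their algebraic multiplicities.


image of 1: -1
image of cos x: -cos x
image of sin x: -sin x
the matrix is diagonal; its diagonal is (-1, -1, -1)
for a triangular matrix the eigenvalues are the diagonal entries, with algebraic multiplicity their repetition count

λ = -1 (multiplicity 3)


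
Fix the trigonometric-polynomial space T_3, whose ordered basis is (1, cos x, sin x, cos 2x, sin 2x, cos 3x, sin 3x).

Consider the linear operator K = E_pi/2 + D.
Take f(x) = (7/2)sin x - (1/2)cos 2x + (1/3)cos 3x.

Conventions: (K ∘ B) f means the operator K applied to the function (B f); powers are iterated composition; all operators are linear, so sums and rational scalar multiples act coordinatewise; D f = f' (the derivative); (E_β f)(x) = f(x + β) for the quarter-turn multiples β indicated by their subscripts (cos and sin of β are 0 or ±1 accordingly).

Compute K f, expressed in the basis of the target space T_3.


E_pi/2 f = (7/2)cos x + (1/2)cos 2x + (1/3)sin 3x
D f = (7/2)cos x + sin 2x - sin 3x
(E_pi/2 + D) f = 7cos x + (1/2)cos 2x + sin 2x - (2/3)sin 3x

the result is g(x) = 7cos x + (1/2)cos 2x + sin 2x - (2/3)sin 3x


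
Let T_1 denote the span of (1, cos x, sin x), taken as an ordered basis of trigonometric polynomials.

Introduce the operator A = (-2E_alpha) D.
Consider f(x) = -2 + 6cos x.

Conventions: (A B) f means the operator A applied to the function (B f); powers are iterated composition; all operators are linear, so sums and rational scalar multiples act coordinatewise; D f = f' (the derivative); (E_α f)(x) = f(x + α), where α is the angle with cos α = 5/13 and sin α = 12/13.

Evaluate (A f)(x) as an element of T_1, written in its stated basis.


the image equals g(x) = (144/13)cos x + (60/13)sin x

D f = -6sin x
E_alpha D f = -(72/13)cos x - (30/13)sin x
(-2E_alpha) D f = (144/13)cos x + (60/13)sin x


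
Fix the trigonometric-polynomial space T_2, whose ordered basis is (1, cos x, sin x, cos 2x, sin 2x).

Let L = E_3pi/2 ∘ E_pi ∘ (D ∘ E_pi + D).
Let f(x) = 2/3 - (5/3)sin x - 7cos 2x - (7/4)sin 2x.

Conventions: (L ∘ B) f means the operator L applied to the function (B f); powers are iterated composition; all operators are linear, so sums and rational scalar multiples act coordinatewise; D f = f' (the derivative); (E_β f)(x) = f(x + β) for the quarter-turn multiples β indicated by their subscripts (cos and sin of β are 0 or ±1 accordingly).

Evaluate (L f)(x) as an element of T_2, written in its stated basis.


E_pi f = 2/3 + (5/3)sin x - 7cos 2x - (7/4)sin 2x
D E_pi f = (5/3)cos x - (7/2)cos 2x + 14sin 2x
D f = -(5/3)cos x - (7/2)cos 2x + 14sin 2x
(D ∘ E_pi + D) f = -7cos 2x + 28sin 2x
E_pi (D ∘ E_pi + D) f = -7cos 2x + 28sin 2x
E_3pi/2 E_pi (D ∘ E_pi + D) f = 7cos 2x - 28sin 2x

the image equals g(x) = 7cos 2x - 28sin 2x


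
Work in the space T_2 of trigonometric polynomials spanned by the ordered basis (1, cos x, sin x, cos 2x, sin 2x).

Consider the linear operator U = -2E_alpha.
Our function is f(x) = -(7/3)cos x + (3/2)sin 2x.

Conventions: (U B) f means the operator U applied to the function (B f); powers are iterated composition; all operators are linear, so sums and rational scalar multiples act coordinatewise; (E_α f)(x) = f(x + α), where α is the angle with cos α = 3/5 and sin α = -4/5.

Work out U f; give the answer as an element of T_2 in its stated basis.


E_alpha f = -(7/5)cos x - (28/15)sin x - (36/25)cos 2x - (21/50)sin 2x
(-2E_alpha) f = (14/5)cos x + (56/15)sin x + (72/25)cos 2x + (21/25)sin 2x

the result is g(x) = (14/5)cos x + (56/15)sin x + (72/25)cos 2x + (21/25)sin 2x


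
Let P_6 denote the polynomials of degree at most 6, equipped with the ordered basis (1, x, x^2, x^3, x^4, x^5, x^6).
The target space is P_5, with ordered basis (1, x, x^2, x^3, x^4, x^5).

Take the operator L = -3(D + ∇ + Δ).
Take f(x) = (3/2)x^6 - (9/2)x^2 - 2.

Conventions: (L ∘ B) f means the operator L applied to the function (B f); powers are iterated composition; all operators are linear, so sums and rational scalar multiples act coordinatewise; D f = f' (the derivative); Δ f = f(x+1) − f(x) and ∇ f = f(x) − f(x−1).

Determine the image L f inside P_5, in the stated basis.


D f = 9x^5 - 9x
∇ f = 9x^5 - (45/2)x^4 + 30x^3 - (45/2)x^2 + 3
Δ f = 9x^5 + (45/2)x^4 + 30x^3 + (45/2)x^2 - 3
(D + ∇ + Δ) f = 27x^5 + 60x^3 - 9x
(-3(D + ∇ + Δ)) f = -81x^5 - 180x^3 + 27x

g(x) = -81x^5 - 180x^3 + 27x


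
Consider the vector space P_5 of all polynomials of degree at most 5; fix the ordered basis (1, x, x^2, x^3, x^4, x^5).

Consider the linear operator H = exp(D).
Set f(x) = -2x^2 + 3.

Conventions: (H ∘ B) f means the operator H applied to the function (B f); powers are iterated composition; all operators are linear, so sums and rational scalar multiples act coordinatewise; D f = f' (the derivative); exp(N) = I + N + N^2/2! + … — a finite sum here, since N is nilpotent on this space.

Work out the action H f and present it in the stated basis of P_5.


the image equals g(x) = -2x^2 - 4x + 1

order-1 term: -4x
order-2 term: -2
the series for exp(D) f terminates at order 2
exp(D) f = -2x^2 - 4x + 1


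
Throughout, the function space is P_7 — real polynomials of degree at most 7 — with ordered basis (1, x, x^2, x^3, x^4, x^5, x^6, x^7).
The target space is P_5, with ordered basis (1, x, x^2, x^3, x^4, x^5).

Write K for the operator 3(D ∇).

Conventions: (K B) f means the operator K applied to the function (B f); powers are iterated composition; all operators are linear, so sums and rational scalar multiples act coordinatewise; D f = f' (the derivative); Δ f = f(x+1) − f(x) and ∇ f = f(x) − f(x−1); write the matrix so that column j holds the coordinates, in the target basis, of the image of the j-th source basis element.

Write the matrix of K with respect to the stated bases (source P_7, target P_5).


the matrix is [[0, 0, 6, -9, 12, -15, 18, -21]; [0, 0, 0, 18, -36, 60, -90, 126]; [0, 0, 0, 0, 36, -90, 180, -315]; [0, 0, 0, 0, 0, 60, -180, 420]; [0, 0, 0, 0, 0, 0, 90, -315]; [0, 0, 0, 0, 0, 0, 0, 126]] (rows listed top to bottom)

image of 1: 0
image of x: 0
image of x^2: 6
image of x^3: 18x - 9
image of x^4: 36x^2 - 36x + 12
image of x^5: 60x^3 - 90x^2 + 60x - 15
image of x^6: 90x^4 - 180x^3 + 180x^2 - 90x + 18
image of x^7: 126x^5 - 315x^4 + 420x^3 - 315x^2 + 126x - 21
each image's coordinates form column j of the matrix


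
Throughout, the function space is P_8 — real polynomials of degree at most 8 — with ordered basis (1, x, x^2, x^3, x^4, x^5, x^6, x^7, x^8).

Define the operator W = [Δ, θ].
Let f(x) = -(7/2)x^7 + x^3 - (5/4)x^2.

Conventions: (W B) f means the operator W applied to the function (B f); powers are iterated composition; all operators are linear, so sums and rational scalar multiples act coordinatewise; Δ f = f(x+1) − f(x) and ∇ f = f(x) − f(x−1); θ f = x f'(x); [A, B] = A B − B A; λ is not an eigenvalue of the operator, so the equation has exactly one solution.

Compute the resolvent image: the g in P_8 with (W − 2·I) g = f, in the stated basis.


write g with unknown coordinates in the stated basis and equate coefficients in (W − 2·I) g = f
solving from the highest basis element down gives g = (7/4)x^7 + (49/8)x^6 + (441/8)x^5 + (5145/16)x^4 + (12001/8)x^3 + (84523/16)x^2 + (198277/16)x + 465103/32
check: W g = (49/4)x^6 + (441/4)x^5 + (5145/8)x^4 + (12005/4)x^3 + (84513/8)x^2 + (198277/8)x + 465103/16
so W g − 2·g = -(7/2)x^7 + x^3 - (5/4)x^2 = f ✓

the image equals g(x) = (7/4)x^7 + (49/8)x^6 + (441/8)x^5 + (5145/16)x^4 + (12001/8)x^3 + (84523/16)x^2 + (198277/16)x + 465103/32


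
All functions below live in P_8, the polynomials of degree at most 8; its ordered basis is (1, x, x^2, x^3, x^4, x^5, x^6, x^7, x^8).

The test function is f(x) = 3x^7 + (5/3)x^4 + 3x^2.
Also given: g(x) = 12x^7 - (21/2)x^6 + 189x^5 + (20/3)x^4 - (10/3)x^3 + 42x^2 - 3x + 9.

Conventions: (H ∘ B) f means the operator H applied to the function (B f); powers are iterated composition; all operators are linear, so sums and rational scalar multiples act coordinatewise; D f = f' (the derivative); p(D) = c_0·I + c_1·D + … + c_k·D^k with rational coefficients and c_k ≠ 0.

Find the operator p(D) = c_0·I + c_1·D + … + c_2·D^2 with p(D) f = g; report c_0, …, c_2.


D^0 f = 3x^7 + (5/3)x^4 + 3x^2
D^1 f = 21x^6 + (20/3)x^3 + 6x
D^2 f = 126x^5 + 20x^2 + 6
matching coefficients of g against c_0 f + c_1 Df + … from the top degree down determines the c_i
solution: c_0 = 4, c_1 = -1/2, c_2 = 3/2

c_0 = 4, c_1 = -1/2, c_2 = 3/2


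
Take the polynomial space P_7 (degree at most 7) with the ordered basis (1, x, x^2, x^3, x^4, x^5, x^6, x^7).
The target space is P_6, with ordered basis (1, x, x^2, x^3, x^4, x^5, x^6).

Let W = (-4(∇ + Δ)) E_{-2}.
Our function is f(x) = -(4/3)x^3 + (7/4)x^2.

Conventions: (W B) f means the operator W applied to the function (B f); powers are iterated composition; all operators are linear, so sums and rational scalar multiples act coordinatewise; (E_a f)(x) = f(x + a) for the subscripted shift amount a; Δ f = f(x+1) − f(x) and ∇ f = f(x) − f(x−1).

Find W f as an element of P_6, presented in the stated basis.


the result is g(x) = 32x^2 - 156x + 584/3

E_{-2} f = -(4/3)x^3 + (39/4)x^2 - 23x + 53/3
∇ E_{-2} f = -4x^2 + (47/2)x - 409/12
Δ E_{-2} f = -4x^2 + (31/2)x - 175/12
(∇ + Δ) E_{-2} f = -8x^2 + 39x - 146/3
(-4(∇ + Δ)) E_{-2} f = 32x^2 - 156x + 584/3


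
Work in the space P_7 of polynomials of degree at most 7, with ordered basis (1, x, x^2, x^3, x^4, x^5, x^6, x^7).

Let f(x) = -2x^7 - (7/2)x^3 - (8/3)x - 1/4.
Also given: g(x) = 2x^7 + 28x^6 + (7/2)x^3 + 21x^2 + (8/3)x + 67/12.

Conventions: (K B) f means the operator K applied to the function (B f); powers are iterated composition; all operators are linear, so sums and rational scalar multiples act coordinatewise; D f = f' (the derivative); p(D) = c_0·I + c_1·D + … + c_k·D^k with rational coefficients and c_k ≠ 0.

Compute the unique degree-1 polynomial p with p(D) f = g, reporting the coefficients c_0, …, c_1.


c_0 = -1, c_1 = -2

D^0 f = -2x^7 - (7/2)x^3 - (8/3)x - 1/4
D^1 f = -14x^6 - (21/2)x^2 - 8/3
matching coefficients of g against c_0 f + c_1 Df + … from the top degree down determines the c_i
solution: c_0 = -1, c_1 = -2


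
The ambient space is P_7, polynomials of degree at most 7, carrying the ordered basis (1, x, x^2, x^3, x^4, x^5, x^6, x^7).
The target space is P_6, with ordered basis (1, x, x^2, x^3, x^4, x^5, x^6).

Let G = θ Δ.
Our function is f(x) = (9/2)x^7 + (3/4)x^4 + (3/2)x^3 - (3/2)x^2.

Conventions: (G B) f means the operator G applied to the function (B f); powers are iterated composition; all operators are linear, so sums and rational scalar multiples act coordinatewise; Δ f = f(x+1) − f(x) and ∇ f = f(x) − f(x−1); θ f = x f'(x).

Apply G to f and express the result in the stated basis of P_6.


g(x) = 189x^6 + (945/2)x^5 + 630x^4 + (963/2)x^3 + 207x^2 + 36x

Δ f = (63/2)x^6 + (189/2)x^5 + (315/2)x^4 + (321/2)x^3 + (207/2)x^2 + 36x + 21/4
θ Δ f = 189x^6 + (945/2)x^5 + 630x^4 + (963/2)x^3 + 207x^2 + 36x


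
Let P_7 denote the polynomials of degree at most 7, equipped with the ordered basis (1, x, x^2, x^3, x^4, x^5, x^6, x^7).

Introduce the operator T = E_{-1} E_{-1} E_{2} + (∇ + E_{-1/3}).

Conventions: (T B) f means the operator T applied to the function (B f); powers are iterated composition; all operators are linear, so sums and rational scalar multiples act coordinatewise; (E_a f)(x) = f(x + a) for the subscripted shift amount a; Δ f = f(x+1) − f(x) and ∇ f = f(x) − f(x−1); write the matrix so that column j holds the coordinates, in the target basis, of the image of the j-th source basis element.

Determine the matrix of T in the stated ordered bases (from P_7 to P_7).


image of 1: 2
image of x: 2x + 2/3
image of x^2: 2x^2 + (4/3)x - 8/9
image of x^3: 2x^3 + 2x^2 - (8/3)x + 26/27
image of x^4: 2x^4 + (8/3)x^3 - (16/3)x^2 + (104/27)x - 80/81
image of x^5: 2x^5 + (10/3)x^4 - (80/9)x^3 + (260/27)x^2 - (400/81)x + 242/243
image of x^6: 2x^6 + 4x^5 - (40/3)x^4 + (520/27)x^3 - (400/27)x^2 + (484/81)x - 728/729
image of x^7: 2x^7 + (14/3)x^6 - (56/3)x^5 + (910/27)x^4 - (2800/81)x^3 + (1694/81)x^2 - (5096/729)x + 2186/2187
each image's coordinates form column j of the matrix

the matrix is [[2, 2/3, -8/9, 26/27, -80/81, 242/243, -728/729, 2186/2187]; [0, 2, 4/3, -8/3, 104/27, -400/81, 484/81, -5096/729]; [0, 0, 2, 2, -16/3, 260/27, -400/27, 1694/81]; [0, 0, 0, 2, 8/3, -80/9, 520/27, -2800/81]; [0, 0, 0, 0, 2, 10/3, -40/3, 910/27]; [0, 0, 0, 0, 0, 2, 4, -56/3]; [0, 0, 0, 0, 0, 0, 2, 14/3]; [0, 0, 0, 0, 0, 0, 0, 2]] (rows listed top to bottom)


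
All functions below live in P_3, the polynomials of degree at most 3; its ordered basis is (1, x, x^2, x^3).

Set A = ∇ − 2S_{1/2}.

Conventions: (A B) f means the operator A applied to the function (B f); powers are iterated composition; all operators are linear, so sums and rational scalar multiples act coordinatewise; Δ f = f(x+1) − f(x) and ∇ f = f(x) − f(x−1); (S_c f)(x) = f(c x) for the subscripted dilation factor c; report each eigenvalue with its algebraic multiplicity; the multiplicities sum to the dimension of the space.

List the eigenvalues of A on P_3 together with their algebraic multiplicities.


λ = -2 (multiplicity 1), λ = -1 (multiplicity 1), λ = -1/2 (multiplicity 1), λ = -1/4 (multiplicity 1)

image of 1: -2
image of x: -x + 1
image of x^2: -(1/2)x^2 + 2x - 1
image of x^3: -(1/4)x^3 + 3x^2 - 3x + 1
the matrix is upper triangular; its diagonal is (-2, -1, -1/2, -1/4)
for a triangular matrix the eigenvalues are the diagonal entries, with algebraic multiplicity their repetition count


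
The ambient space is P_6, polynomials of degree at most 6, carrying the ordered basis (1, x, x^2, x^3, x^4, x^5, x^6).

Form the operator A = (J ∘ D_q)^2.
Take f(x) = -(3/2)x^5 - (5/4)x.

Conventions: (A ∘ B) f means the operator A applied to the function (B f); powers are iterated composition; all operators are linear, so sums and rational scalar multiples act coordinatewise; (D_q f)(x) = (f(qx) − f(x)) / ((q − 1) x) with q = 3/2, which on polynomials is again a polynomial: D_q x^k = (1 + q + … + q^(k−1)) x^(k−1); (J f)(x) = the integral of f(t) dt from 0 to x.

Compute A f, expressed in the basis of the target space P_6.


the result is g(x) = -(133563/12800)x^5 - (5/4)x

D_q f = -(633/32)x^4 - 5/4
J D_q f = -(633/160)x^5 - (5/4)x
D_q (J ∘ D_q) f = -(133563/2560)x^4 - 5/4
J D_q (J ∘ D_q) f = -(133563/12800)x^5 - (5/4)x


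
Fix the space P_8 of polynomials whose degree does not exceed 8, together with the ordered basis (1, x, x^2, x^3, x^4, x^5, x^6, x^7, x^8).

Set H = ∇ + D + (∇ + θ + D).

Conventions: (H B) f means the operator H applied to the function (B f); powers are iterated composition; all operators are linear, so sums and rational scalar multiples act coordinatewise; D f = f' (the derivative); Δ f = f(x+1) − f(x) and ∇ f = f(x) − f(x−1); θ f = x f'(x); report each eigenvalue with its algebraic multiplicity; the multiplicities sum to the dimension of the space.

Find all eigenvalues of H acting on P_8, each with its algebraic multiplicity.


λ = 0 (multiplicity 1), λ = 1 (multiplicity 1), λ = 2 (multiplicity 1), λ = 3 (multiplicity 1), λ = 4 (multiplicity 1), λ = 5 (multiplicity 1), λ = 6 (multiplicity 1), λ = 7 (multiplicity 1), λ = 8 (multiplicity 1)

image of 1: 0
image of x: x + 4
image of x^2: 2x^2 + 8x - 2
image of x^3: 3x^3 + 12x^2 - 6x + 2
image of x^4: 4x^4 + 16x^3 - 12x^2 + 8x - 2
image of x^5: 5x^5 + 20x^4 - 20x^3 + 20x^2 - 10x + 2
image of x^6: 6x^6 + 24x^5 - 30x^4 + 40x^3 - 30x^2 + 12x - 2
image of x^7: 7x^7 + 28x^6 - 42x^5 + 70x^4 - 70x^3 + 42x^2 - 14x + 2
image of x^8: 8x^8 + 32x^7 - 56x^6 + 112x^5 - 140x^4 + 112x^3 - 56x^2 + 16x - 2
the matrix is upper triangular; its diagonal is (0, 1, 2, 3, 4, 5, 6, 7, 8)
for a triangular matrix the eigenvalues are the diagonal entries, with algebraic multiplicity their repetition count


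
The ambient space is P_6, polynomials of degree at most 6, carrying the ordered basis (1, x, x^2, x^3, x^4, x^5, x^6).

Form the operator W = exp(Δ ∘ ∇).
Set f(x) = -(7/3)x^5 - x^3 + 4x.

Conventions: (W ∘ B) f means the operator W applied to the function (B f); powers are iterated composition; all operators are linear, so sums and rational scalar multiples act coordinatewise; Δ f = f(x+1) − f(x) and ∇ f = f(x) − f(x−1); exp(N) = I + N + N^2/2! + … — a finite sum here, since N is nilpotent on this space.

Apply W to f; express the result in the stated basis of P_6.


order-1 term: -(140/3)x^3 - (88/3)x
order-2 term: -140x
the series for exp(Δ ∘ ∇) f terminates at order 2
exp(Δ ∘ ∇) f = -(7/3)x^5 - (143/3)x^3 - (496/3)x

the result is g(x) = -(7/3)x^5 - (143/3)x^3 - (496/3)x
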